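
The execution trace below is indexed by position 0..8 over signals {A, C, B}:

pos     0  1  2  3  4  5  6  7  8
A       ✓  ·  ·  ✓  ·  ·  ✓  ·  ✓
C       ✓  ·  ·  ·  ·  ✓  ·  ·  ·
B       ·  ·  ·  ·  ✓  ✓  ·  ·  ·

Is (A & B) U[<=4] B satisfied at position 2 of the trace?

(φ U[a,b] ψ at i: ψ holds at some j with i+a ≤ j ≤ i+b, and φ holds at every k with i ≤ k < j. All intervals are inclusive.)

Need some j in [2,6] with B, and (A & B) at every k in [2,j-1].
  j=2: B false.
  j=3: B false.
  j=4: B holds, but (A & B) fails at k=2 → not this j.
  j=5: B holds, but (A & B) fails at k=2 → not this j.
  j=6: B false.
No j in the window works → until fails.

False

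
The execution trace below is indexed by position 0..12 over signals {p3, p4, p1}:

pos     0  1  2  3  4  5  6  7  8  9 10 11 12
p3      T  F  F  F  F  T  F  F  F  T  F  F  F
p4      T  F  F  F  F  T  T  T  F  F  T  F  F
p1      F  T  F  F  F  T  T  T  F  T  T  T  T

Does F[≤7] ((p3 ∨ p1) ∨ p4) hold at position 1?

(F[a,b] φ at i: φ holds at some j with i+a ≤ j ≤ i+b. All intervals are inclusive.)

Yes

Check ((p3 ∨ p1) ∨ p4) at each j in [1,8]:
  j=1: true
  j=2: false
  j=3: false
  j=4: false
  j=5: true
  j=6: true
  j=7: true
  j=8: false
Found at j=1 → formula holds.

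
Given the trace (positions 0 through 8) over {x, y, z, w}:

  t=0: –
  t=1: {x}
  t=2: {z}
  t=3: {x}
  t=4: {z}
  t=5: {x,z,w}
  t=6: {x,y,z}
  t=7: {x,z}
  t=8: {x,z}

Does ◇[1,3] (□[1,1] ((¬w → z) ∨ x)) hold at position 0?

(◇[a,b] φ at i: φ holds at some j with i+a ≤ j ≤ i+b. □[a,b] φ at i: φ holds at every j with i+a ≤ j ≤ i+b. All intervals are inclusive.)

Yes

Check □[1,1] ((¬w → z) ∨ x) at each j in [1,3]:
  j=1: holds on [2,2]
  j=2: holds on [3,3]
  j=3: holds on [4,4]
Found at j=1 → formula holds.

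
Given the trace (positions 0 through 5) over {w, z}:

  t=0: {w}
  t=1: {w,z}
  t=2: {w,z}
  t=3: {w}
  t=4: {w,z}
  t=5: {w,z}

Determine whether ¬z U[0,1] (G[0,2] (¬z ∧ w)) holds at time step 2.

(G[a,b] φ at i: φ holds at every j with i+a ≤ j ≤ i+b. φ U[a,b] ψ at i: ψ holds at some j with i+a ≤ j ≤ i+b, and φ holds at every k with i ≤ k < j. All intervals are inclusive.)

Need some j in [2,3] with G[0,2] (¬z ∧ w), and ¬z at every k in [2,j-1].
  j=2: G[0,2] (¬z ∧ w) — fails at 2.
  j=3: G[0,2] (¬z ∧ w) — fails at 4.
No j in the window works → until fails.

Does not hold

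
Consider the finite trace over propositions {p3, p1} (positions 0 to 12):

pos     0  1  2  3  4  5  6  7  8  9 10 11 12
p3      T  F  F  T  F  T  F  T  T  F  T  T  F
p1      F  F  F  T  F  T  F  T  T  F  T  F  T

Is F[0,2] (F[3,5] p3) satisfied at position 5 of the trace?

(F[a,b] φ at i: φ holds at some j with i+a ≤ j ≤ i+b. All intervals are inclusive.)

Yes

Check F[3,5] p3 at each j in [5,7]:
  j=5: holds (witness at 8)
  j=6: holds (witness at 10)
  j=7: holds (witness at 10)
Found at j=5 → formula holds.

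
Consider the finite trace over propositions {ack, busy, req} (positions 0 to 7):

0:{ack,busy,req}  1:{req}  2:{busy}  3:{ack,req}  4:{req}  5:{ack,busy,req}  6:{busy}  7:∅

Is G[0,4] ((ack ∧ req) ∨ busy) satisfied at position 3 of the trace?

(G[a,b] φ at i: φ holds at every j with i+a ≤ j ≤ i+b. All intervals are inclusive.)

Check ((ack ∧ req) ∨ busy) at every j in [3,7]:
  j=3: true
  j=4: false
  j=5: true
  j=6: true
  j=7: false
Fails at j=4 → formula fails.

No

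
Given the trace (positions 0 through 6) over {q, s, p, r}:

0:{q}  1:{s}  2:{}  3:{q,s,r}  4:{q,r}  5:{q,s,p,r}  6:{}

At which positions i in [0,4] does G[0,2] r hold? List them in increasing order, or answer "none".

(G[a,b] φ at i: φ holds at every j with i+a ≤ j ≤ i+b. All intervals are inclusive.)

Evaluate at each i in [0,4]:
  i=0: ✗ (fails at j=0)
  i=1: ✗ (fails at j=1)
  i=2: ✗ (fails at j=2)
  i=3: ✓ (all of [3,5])
  i=4: ✗ (fails at j=6)

3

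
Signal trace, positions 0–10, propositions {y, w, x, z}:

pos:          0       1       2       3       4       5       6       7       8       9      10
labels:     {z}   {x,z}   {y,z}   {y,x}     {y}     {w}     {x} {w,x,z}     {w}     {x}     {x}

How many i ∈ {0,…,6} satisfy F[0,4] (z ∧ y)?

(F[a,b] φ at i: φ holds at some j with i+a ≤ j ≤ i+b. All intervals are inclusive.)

Evaluate at each i in [0,6]:
  i=0: ✓ (witness j=2)
  i=1: ✓ (witness j=2)
  i=2: ✓ (witness j=2)
  i=3: ✗ (none in [3,7])
  i=4: ✗ (none in [4,8])
  i=5: ✗ (none in [5,9])
  i=6: ✗ (none in [6,10])
Positions where it holds: {0, 1, 2} → 3.

3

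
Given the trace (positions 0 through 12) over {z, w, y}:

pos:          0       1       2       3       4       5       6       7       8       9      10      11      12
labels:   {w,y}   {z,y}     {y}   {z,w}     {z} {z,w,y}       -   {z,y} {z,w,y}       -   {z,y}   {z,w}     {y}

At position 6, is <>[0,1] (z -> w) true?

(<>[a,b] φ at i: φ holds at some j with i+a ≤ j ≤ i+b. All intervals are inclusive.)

Yes

Check (z -> w) at each j in [6,7]:
  j=6: true
  j=7: false
Found at j=6 → formula holds.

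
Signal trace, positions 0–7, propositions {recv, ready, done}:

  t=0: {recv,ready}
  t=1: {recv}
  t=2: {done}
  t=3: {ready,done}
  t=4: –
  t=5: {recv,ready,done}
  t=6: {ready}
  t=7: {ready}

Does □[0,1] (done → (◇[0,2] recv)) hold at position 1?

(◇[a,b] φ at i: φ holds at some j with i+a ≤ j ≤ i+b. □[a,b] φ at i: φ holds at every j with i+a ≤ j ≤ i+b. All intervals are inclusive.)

Check (done → (◇[0,2] recv)) at every j in [1,2]:
  j=1: antecedent false → ✓
  j=2: antecedent true; consequent fails (none in [2,4]) → ✗
Fails at j=2 → formula fails.

No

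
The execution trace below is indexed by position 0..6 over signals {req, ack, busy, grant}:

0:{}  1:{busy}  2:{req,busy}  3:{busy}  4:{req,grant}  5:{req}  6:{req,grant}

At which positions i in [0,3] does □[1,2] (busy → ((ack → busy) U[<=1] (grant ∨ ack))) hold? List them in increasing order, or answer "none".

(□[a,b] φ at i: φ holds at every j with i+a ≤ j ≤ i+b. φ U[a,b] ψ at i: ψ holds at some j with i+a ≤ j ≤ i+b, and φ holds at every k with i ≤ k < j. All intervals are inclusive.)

2, 3

Evaluate at each i in [0,3]:
  i=0: ✗ (fails at j=1)
  i=1: ✗ (fails at j=2)
  i=2: ✓ (all of [3,4])
  i=3: ✓ (all of [4,5])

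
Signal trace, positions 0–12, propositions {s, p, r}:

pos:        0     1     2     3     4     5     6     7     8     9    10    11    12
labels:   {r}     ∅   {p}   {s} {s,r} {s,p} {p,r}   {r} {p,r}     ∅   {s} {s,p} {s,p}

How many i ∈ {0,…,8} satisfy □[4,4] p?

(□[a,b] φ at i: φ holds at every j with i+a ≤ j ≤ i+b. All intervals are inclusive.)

5

Evaluate at each i in [0,8]:
  i=0: ✗ (fails at j=4)
  i=1: ✓ (all of [5,5])
  i=2: ✓ (all of [6,6])
  i=3: ✗ (fails at j=7)
  i=4: ✓ (all of [8,8])
  i=5: ✗ (fails at j=9)
  i=6: ✗ (fails at j=10)
  i=7: ✓ (all of [11,11])
  i=8: ✓ (all of [12,12])
Positions where it holds: {1, 2, 4, 7, 8} → 5.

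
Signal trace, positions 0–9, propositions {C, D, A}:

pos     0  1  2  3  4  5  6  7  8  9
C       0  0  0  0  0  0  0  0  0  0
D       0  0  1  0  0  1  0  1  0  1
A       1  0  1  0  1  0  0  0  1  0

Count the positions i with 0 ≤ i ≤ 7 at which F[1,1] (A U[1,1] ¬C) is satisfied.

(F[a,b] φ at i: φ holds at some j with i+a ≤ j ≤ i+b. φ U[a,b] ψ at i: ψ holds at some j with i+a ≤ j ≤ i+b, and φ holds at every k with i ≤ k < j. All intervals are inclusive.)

Evaluate at each i in [0,7]:
  i=0: ✗ (none in [1,1])
  i=1: ✓ (witness j=2)
  i=2: ✗ (none in [3,3])
  i=3: ✓ (witness j=4)
  i=4: ✗ (none in [5,5])
  i=5: ✗ (none in [6,6])
  i=6: ✗ (none in [7,7])
  i=7: ✓ (witness j=8)
Positions where it holds: {1, 3, 7} → 3.

3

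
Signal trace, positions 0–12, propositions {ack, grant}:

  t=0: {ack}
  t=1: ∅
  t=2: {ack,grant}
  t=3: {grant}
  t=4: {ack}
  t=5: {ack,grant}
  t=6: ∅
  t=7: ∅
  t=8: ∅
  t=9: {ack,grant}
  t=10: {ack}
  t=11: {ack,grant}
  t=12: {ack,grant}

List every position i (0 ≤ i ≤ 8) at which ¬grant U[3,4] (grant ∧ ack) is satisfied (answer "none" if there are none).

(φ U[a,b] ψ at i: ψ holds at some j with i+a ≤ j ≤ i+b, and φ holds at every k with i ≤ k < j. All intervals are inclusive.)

6

Evaluate at each i in [0,8]:
  i=0: ✗ (no rhs in [3,4])
  i=1: ✗ (lhs fails at k=2 before rhs at j=5)
  i=2: ✗ (lhs fails at k=2 before rhs at j=5)
  i=3: ✗ (no rhs in [6,7])
  i=4: ✗ (no rhs in [7,8])
  i=5: ✗ (lhs fails at k=5 before rhs at j=9)
  i=6: ✓ (rhs at j=9; lhs holds on [6,8])
  i=7: ✗ (lhs fails at k=9 before rhs at j=11)
  i=8: ✗ (lhs fails at k=9 before rhs at j=11)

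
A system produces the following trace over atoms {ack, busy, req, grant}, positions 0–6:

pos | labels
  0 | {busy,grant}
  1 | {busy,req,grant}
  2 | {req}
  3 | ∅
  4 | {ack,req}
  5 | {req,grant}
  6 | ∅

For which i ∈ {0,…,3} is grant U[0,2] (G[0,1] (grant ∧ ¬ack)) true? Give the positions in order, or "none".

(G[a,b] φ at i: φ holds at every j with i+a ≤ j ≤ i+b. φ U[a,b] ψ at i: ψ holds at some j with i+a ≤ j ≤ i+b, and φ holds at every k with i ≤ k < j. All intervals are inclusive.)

0

Evaluate at each i in [0,3]:
  i=0: ✓ (rhs at j=0)
  i=1: ✗ (no rhs in [1,3])
  i=2: ✗ (no rhs in [2,4])
  i=3: ✗ (no rhs in [3,5])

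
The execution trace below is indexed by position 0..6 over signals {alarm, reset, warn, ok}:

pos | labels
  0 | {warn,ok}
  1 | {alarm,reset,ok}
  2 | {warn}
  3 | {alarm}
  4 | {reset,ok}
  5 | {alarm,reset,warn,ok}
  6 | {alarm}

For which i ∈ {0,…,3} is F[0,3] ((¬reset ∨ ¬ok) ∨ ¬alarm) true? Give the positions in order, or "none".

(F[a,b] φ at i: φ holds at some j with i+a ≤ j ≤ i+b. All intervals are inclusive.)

0, 1, 2, 3

Evaluate at each i in [0,3]:
  i=0: ✓ (witness j=0)
  i=1: ✓ (witness j=2)
  i=2: ✓ (witness j=2)
  i=3: ✓ (witness j=3)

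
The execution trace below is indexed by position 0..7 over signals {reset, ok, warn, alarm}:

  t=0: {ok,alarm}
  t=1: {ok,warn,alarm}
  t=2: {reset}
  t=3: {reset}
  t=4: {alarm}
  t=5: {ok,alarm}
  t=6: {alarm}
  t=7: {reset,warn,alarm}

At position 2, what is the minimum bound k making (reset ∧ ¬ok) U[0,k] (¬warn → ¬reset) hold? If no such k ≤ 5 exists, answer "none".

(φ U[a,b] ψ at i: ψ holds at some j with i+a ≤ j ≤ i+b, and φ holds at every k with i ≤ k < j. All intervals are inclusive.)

Need earliest j ≥ 2 with (¬warn → ¬reset), and (reset ∧ ¬ok) at every k in [2,j-1].
  j=2: rhs fails.
  j=3: rhs fails.
  j=4: rhs holds; lhs holds on [2,3]. k = 2.

2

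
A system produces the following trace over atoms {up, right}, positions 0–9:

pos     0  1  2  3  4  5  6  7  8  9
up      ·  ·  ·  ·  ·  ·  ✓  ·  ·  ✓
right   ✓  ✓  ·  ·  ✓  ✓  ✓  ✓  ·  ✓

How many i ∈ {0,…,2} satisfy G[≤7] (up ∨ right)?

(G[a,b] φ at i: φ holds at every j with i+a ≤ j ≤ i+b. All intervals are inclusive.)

0

Evaluate at each i in [0,2]:
  i=0: ✗ (fails at j=2)
  i=1: ✗ (fails at j=2)
  i=2: ✗ (fails at j=2)
Positions where it holds: {} → 0.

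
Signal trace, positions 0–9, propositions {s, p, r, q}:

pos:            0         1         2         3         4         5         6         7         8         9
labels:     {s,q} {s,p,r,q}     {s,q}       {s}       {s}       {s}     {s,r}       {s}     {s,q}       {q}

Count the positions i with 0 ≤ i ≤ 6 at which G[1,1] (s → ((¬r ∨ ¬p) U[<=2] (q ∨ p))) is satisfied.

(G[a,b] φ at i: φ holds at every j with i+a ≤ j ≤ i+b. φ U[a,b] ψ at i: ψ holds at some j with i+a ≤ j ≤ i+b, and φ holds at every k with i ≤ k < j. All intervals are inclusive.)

Evaluate at each i in [0,6]:
  i=0: ✓ (all of [1,1])
  i=1: ✓ (all of [2,2])
  i=2: ✗ (fails at j=3)
  i=3: ✗ (fails at j=4)
  i=4: ✗ (fails at j=5)
  i=5: ✓ (all of [6,6])
  i=6: ✓ (all of [7,7])
Positions where it holds: {0, 1, 5, 6} → 4.

4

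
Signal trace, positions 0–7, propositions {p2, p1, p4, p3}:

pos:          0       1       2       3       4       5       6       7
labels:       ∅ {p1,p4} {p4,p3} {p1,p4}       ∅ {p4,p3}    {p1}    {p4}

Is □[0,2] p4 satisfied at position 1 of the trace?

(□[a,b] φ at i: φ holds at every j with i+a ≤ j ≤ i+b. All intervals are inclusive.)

Yes

Check p4 at every j in [1,3]:
  j=1: true
  j=2: true
  j=3: true
All positions satisfy it → formula holds.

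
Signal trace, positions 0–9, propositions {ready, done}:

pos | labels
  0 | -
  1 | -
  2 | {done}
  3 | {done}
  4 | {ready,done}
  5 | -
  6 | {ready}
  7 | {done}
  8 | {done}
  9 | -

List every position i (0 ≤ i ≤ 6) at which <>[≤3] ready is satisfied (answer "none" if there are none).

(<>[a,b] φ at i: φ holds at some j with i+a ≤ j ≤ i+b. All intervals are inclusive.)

1, 2, 3, 4, 5, 6

Evaluate at each i in [0,6]:
  i=0: ✗ (none in [0,3])
  i=1: ✓ (witness j=4)
  i=2: ✓ (witness j=4)
  i=3: ✓ (witness j=4)
  i=4: ✓ (witness j=4)
  i=5: ✓ (witness j=6)
  i=6: ✓ (witness j=6)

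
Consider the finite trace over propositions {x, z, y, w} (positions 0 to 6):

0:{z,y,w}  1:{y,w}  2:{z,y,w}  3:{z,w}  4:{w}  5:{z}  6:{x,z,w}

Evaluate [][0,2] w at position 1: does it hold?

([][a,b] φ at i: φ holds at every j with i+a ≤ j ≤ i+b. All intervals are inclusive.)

True

Check w at every j in [1,3]:
  j=1: true
  j=2: true
  j=3: true
All positions satisfy it → formula holds.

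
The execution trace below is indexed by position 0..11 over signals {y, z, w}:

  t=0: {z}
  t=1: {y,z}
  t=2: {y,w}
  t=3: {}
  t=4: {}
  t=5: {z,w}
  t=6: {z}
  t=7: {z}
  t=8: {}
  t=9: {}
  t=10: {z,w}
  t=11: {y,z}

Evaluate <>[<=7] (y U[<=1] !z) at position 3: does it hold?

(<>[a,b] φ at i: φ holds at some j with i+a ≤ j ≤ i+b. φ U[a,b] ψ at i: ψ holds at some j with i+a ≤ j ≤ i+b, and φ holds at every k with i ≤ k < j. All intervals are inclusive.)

Check (y U[<=1] !z) at each j in [3,10]:
  j=3: holds
  j=4: holds
  j=5: fails
  j=6: fails
  j=7: fails
  j=8: holds
  j=9: holds
  j=10: fails
Found at j=3 → formula holds.

Yes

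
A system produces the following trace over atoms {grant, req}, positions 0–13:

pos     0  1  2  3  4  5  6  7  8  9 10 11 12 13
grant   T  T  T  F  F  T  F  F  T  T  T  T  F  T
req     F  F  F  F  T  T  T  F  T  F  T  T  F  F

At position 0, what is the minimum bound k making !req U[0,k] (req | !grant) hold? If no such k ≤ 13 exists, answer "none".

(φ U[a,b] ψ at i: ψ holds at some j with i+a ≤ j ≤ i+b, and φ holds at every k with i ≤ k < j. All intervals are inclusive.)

3

Need earliest j ≥ 0 with (req | !grant), and !req at every k in [0,j-1].
  j=0: rhs fails.
  j=1: rhs fails.
  j=2: rhs fails.
  j=3: rhs holds; lhs holds on [0,2]. k = 3.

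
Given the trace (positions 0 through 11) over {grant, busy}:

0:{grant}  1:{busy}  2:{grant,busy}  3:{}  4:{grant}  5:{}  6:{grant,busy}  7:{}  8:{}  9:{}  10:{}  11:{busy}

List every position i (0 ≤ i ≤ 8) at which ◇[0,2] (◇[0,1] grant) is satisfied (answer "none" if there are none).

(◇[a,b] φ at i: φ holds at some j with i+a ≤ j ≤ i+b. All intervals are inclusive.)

Evaluate at each i in [0,8]:
  i=0: ✓ (witness j=0)
  i=1: ✓ (witness j=1)
  i=2: ✓ (witness j=2)
  i=3: ✓ (witness j=3)
  i=4: ✓ (witness j=4)
  i=5: ✓ (witness j=5)
  i=6: ✓ (witness j=6)
  i=7: ✗ (none in [7,9])
  i=8: ✗ (none in [8,10])

0, 1, 2, 3, 4, 5, 6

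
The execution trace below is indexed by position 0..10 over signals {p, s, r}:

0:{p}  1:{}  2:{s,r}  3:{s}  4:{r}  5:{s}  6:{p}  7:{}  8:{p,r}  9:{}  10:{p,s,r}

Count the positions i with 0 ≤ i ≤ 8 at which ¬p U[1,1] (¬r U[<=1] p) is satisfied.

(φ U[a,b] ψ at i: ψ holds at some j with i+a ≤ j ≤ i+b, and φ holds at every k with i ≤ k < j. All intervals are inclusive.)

Evaluate at each i in [0,8]:
  i=0: ✗ (no rhs in [1,1])
  i=1: ✗ (no rhs in [2,2])
  i=2: ✗ (no rhs in [3,3])
  i=3: ✗ (no rhs in [4,4])
  i=4: ✓ (rhs at j=5; lhs holds on [4,4])
  i=5: ✓ (rhs at j=6; lhs holds on [5,5])
  i=6: ✗ (lhs fails at k=6 before rhs at j=7)
  i=7: ✓ (rhs at j=8; lhs holds on [7,7])
  i=8: ✗ (lhs fails at k=8 before rhs at j=9)
Positions where it holds: {4, 5, 7} → 3.

3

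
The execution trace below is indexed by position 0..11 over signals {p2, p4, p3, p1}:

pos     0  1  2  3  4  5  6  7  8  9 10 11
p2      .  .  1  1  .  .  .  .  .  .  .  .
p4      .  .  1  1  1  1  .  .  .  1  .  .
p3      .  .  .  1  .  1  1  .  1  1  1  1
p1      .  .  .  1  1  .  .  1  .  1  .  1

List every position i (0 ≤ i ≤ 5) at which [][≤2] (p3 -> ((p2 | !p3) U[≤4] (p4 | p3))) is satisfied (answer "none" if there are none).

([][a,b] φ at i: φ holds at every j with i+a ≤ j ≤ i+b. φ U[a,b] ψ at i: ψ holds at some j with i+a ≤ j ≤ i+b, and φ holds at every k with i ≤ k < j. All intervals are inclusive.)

0, 1, 2, 3, 4, 5

Evaluate at each i in [0,5]:
  i=0: ✓ (all of [0,2])
  i=1: ✓ (all of [1,3])
  i=2: ✓ (all of [2,4])
  i=3: ✓ (all of [3,5])
  i=4: ✓ (all of [4,6])
  i=5: ✓ (all of [5,7])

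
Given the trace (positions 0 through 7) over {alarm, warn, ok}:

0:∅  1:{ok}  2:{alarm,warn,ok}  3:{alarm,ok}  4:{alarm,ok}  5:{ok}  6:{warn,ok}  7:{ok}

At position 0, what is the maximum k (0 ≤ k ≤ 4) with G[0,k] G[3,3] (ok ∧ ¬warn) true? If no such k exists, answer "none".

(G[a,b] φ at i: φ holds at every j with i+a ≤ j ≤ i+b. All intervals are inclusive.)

2

G[3,3] (ok ∧ ¬warn) must hold from j=0 onward; find where it first fails.
  j=0: holds
  j=1: holds
  j=2: holds
  j=3: fails
Holds on [0,2], so largest k = 2.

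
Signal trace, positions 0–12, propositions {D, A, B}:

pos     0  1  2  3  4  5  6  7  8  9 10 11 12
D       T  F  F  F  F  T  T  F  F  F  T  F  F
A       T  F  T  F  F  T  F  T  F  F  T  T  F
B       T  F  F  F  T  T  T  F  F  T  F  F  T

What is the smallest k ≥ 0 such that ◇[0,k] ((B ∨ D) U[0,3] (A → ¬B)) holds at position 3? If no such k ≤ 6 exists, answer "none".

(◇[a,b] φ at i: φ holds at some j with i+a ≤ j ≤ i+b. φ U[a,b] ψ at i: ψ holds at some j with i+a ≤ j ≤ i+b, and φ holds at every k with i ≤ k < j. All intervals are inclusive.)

0

Scan j = 3,4,… for ((B ∨ D) U[0,3] (A → ¬B)):
  j=3: holds
First hit at j=3, so smallest k = 3-3 = 0.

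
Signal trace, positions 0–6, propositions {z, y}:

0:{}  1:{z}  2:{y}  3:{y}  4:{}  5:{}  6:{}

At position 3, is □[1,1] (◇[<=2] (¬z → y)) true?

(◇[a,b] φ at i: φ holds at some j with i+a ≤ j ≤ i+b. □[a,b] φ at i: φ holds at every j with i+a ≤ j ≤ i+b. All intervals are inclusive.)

Check ◇[<=2] (¬z → y) at every j in [4,4]:
  j=4: fails (none in [4,6])
Fails at j=4 → formula fails.

No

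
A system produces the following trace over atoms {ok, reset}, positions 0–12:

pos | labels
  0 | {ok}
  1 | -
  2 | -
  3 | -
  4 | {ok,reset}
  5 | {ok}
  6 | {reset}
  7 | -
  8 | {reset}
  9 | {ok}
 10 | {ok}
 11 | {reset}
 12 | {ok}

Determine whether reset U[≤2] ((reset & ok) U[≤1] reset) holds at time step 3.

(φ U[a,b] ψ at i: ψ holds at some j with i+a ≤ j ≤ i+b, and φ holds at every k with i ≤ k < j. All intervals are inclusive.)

No

Need some j in [3,5] with ((reset & ok) U[≤1] reset), and reset at every k in [3,j-1].
  j=3: ((reset & ok) U[≤1] reset) — fails.
  j=4: ((reset & ok) U[≤1] reset) holds, but reset fails at k=3 → not this j.
  j=5: ((reset & ok) U[≤1] reset) — fails.
No j in the window works → until fails.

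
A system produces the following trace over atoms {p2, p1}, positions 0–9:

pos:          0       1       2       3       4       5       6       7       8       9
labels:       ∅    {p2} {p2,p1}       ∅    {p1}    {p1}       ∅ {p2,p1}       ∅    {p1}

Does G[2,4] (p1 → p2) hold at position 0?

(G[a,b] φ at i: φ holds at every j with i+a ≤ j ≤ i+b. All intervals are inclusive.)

Check (p1 → p2) at every j in [2,4]:
  j=2: antecedent true; consequent true → ✓
  j=3: antecedent false → ✓
  j=4: antecedent true; consequent false → ✗
Fails at j=4 → formula fails.

False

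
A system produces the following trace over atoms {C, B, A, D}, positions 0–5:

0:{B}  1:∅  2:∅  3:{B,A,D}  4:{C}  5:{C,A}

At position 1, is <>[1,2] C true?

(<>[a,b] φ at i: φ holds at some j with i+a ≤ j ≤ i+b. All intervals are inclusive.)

No

Check C at each j in [2,3]:
  j=2: false
  j=3: false
No position in the window satisfies it → formula fails.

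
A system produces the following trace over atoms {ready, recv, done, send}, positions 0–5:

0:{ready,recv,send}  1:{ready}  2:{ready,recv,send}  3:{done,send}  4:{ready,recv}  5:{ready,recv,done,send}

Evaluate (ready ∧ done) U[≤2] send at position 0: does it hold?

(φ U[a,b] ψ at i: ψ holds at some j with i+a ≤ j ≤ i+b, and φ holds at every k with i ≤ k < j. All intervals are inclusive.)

True

Need some j in [0,2] with send, and (ready ∧ done) at every k in [0,j-1].
  j=0: send holds; no prefix to check → satisfied.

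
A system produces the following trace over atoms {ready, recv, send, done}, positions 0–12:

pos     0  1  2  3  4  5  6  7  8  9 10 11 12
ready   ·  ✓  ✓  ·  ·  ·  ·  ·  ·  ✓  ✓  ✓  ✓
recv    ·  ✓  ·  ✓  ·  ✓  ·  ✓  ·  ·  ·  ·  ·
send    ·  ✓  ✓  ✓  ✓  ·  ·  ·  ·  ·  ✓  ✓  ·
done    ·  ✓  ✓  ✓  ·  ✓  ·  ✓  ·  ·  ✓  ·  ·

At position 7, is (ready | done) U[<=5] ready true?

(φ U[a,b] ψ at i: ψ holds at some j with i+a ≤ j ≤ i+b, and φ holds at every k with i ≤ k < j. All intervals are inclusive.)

Need some j in [7,12] with ready, and (ready | done) at every k in [7,j-1].
  j=7: ready false.
  j=8: ready false.
  j=9: ready holds, but (ready | done) fails at k=8 → not this j.
  j=10: ready holds, but (ready | done) fails at k=8 → not this j.
  j=11: ready holds, but (ready | done) fails at k=8 → not this j.
  j=12: ready holds, but (ready | done) fails at k=8 → not this j.
No j in the window works → until fails.

Does not hold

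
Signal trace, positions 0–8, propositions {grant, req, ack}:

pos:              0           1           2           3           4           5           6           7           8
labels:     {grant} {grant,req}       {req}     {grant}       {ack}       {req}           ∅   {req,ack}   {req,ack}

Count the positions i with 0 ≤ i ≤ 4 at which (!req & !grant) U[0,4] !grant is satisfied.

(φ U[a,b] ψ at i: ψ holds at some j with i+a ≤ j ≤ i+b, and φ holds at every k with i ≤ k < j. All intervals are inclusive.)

Evaluate at each i in [0,4]:
  i=0: ✗ (lhs fails at k=0 before rhs at j=2)
  i=1: ✗ (lhs fails at k=1 before rhs at j=2)
  i=2: ✓ (rhs at j=2)
  i=3: ✗ (lhs fails at k=3 before rhs at j=4)
  i=4: ✓ (rhs at j=4)
Positions where it holds: {2, 4} → 2.

2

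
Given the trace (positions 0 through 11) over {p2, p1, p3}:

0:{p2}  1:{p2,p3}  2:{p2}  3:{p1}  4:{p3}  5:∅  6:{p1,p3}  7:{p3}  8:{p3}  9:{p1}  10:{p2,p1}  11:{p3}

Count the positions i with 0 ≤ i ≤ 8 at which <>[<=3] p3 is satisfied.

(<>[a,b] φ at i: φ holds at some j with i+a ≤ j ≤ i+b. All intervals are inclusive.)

9

Evaluate at each i in [0,8]:
  i=0: ✓ (witness j=1)
  i=1: ✓ (witness j=1)
  i=2: ✓ (witness j=4)
  i=3: ✓ (witness j=4)
  i=4: ✓ (witness j=4)
  i=5: ✓ (witness j=6)
  i=6: ✓ (witness j=6)
  i=7: ✓ (witness j=7)
  i=8: ✓ (witness j=8)
Positions where it holds: {0, 1, 2, 3, 4, 5, 6, 7, 8} → 9.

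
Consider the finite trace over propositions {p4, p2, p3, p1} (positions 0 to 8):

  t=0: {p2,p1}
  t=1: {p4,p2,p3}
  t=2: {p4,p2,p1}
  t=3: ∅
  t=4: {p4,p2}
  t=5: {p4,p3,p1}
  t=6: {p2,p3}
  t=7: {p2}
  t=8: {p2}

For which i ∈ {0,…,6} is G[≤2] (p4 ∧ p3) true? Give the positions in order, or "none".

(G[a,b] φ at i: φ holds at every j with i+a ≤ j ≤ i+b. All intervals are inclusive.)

none

Evaluate at each i in [0,6]:
  i=0: ✗ (fails at j=0)
  i=1: ✗ (fails at j=2)
  i=2: ✗ (fails at j=2)
  i=3: ✗ (fails at j=3)
  i=4: ✗ (fails at j=4)
  i=5: ✗ (fails at j=6)
  i=6: ✗ (fails at j=6)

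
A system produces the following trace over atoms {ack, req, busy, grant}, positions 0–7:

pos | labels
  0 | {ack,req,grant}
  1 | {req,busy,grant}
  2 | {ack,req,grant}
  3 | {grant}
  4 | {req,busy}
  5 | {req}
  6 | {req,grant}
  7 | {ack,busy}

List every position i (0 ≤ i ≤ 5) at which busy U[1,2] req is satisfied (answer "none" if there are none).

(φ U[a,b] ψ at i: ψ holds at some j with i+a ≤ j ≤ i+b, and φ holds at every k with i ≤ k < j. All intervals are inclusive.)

1, 4

Evaluate at each i in [0,5]:
  i=0: ✗ (lhs fails at k=0 before rhs at j=1)
  i=1: ✓ (rhs at j=2; lhs holds on [1,1])
  i=2: ✗ (lhs fails at k=2 before rhs at j=4)
  i=3: ✗ (lhs fails at k=3 before rhs at j=4)
  i=4: ✓ (rhs at j=5; lhs holds on [4,4])
  i=5: ✗ (lhs fails at k=5 before rhs at j=6)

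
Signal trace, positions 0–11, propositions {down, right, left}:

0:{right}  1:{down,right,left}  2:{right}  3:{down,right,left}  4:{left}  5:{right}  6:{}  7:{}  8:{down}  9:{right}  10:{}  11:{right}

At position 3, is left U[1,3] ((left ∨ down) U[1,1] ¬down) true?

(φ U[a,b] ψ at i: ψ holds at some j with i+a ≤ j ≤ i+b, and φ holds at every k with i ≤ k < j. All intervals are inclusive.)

True

Need some j in [4,6] with ((left ∨ down) U[1,1] ¬down), and left at every k in [3,j-1].
  j=4: ((left ∨ down) U[1,1] ¬down) holds; left holds at every k in [3,3] → satisfied.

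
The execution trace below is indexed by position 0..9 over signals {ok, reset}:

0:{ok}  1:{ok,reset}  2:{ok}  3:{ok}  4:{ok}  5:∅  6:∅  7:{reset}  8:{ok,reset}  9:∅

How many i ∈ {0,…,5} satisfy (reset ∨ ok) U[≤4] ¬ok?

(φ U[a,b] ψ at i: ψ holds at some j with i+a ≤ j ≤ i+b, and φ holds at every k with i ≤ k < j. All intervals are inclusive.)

Evaluate at each i in [0,5]:
  i=0: ✗ (no rhs in [0,4])
  i=1: ✓ (rhs at j=5; lhs holds on [1,4])
  i=2: ✓ (rhs at j=5; lhs holds on [2,4])
  i=3: ✓ (rhs at j=5; lhs holds on [3,4])
  i=4: ✓ (rhs at j=5; lhs holds on [4,4])
  i=5: ✓ (rhs at j=5)
Positions where it holds: {1, 2, 3, 4, 5} → 5.

5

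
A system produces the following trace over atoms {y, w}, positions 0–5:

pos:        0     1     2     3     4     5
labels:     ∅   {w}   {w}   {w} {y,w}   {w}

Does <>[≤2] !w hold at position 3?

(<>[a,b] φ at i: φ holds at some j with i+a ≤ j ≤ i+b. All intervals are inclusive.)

Does not hold

Check !w at each j in [3,5]:
  j=3: false
  j=4: false
  j=5: false
No position in the window satisfies it → formula fails.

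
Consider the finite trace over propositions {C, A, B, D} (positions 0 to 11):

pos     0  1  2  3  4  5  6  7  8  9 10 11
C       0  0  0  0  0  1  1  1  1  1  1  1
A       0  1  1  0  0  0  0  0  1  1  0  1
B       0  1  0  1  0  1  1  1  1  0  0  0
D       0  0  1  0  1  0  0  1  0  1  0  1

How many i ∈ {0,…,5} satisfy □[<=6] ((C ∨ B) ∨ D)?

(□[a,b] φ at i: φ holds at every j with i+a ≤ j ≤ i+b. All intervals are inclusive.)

5

Evaluate at each i in [0,5]:
  i=0: ✗ (fails at j=0)
  i=1: ✓ (all of [1,7])
  i=2: ✓ (all of [2,8])
  i=3: ✓ (all of [3,9])
  i=4: ✓ (all of [4,10])
  i=5: ✓ (all of [5,11])
Positions where it holds: {1, 2, 3, 4, 5} → 5.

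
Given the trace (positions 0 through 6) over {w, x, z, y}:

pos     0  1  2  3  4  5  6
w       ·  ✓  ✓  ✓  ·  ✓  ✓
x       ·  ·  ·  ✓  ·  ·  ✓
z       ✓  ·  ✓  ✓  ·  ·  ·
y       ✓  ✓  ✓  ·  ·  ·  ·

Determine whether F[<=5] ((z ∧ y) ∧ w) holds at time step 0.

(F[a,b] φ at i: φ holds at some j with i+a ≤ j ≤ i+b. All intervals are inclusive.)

Check ((z ∧ y) ∧ w) at each j in [0,5]:
  j=0: false
  j=1: false
  j=2: true
  j=3: false
  j=4: false
  j=5: false
Found at j=2 → formula holds.

Yes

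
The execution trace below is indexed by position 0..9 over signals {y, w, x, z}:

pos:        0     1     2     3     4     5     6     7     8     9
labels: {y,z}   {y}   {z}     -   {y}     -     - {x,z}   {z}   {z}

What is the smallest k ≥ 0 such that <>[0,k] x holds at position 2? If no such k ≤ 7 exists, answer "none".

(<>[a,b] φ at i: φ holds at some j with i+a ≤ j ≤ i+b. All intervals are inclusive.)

Scan j = 2,3,… for x:
  j=2: fails
  j=3: fails
  j=4: fails
  j=5: fails
  j=6: fails
  j=7: holds
First hit at j=7, so smallest k = 7-2 = 5.

5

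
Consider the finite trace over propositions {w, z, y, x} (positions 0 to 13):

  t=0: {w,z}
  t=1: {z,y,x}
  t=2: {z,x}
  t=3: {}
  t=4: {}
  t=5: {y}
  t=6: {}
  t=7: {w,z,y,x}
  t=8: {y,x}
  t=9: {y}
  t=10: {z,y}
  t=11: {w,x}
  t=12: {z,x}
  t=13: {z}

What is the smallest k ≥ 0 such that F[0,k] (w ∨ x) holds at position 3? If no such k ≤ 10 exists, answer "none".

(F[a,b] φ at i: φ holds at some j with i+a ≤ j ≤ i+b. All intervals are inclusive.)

4

Scan j = 3,4,… for (w ∨ x):
  j=3: fails
  j=4: fails
  j=5: fails
  j=6: fails
  j=7: holds
First hit at j=7, so smallest k = 7-3 = 4.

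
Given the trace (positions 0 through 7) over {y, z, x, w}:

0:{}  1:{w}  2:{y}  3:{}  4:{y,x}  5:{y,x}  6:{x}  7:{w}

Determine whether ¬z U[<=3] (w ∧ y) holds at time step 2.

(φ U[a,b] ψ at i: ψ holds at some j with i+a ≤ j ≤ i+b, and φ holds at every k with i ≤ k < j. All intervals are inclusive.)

Does not hold

Need some j in [2,5] with (w ∧ y), and ¬z at every k in [2,j-1].
  j=2: (w ∧ y) false.
  j=3: (w ∧ y) false.
  j=4: (w ∧ y) false.
  j=5: (w ∧ y) false.
No j in the window works → until fails.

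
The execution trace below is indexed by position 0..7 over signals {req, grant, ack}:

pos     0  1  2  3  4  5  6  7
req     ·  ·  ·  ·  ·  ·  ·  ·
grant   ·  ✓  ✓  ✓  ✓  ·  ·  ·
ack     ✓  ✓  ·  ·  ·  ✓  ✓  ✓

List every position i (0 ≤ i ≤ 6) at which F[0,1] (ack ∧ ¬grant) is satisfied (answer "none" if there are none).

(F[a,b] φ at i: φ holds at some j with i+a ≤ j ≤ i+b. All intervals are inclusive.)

Evaluate at each i in [0,6]:
  i=0: ✓ (witness j=0)
  i=1: ✗ (none in [1,2])
  i=2: ✗ (none in [2,3])
  i=3: ✗ (none in [3,4])
  i=4: ✓ (witness j=5)
  i=5: ✓ (witness j=5)
  i=6: ✓ (witness j=6)

0, 4, 5, 6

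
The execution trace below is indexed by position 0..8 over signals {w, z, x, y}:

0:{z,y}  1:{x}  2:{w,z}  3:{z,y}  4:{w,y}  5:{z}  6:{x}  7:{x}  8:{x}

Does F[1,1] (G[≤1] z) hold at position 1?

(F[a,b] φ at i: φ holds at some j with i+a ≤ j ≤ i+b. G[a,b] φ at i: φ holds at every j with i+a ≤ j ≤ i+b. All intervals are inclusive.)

Check G[≤1] z at each j in [2,2]:
  j=2: holds on [2,3]
Found at j=2 → formula holds.

Yes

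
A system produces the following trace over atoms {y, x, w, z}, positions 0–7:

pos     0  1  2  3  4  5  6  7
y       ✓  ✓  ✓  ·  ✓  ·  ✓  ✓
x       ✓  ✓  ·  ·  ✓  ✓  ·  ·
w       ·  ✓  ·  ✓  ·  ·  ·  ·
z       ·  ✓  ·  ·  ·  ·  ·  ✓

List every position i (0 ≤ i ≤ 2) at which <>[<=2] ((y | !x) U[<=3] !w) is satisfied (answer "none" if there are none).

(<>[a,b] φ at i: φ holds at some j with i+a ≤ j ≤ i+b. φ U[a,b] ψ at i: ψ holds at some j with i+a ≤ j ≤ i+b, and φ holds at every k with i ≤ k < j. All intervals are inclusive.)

Evaluate at each i in [0,2]:
  i=0: ✓ (witness j=0)
  i=1: ✓ (witness j=1)
  i=2: ✓ (witness j=2)

0, 1, 2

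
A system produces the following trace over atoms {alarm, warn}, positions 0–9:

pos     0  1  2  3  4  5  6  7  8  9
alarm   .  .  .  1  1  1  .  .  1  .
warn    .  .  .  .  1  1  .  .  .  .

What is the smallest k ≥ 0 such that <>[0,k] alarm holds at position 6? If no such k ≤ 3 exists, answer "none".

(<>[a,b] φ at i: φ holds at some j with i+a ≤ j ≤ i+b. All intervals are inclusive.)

Scan j = 6,7,… for alarm:
  j=6: fails
  j=7: fails
  j=8: holds
First hit at j=8, so smallest k = 8-6 = 2.

2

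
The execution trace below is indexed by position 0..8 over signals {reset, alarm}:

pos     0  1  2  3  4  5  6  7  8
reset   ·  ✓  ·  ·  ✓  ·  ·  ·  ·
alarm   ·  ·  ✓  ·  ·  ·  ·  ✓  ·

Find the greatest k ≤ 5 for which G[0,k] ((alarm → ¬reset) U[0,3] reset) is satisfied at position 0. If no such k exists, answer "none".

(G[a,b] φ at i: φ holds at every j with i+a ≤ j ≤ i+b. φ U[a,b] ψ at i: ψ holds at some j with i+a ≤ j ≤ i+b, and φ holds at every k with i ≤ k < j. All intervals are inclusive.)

((alarm → ¬reset) U[0,3] reset) must hold from j=0 onward; find where it first fails.
  j=0: holds
  j=1: holds
  j=2: holds
  j=3: holds
  j=4: holds
  j=5: fails
Holds on [0,4], so largest k = 4.

4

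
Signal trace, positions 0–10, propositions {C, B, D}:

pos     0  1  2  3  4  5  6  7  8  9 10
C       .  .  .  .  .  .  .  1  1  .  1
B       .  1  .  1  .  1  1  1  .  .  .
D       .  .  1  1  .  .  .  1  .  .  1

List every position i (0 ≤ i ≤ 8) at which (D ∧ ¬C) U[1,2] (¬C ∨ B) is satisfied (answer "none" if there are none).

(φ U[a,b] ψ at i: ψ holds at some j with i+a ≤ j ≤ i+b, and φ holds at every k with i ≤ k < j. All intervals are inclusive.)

2, 3

Evaluate at each i in [0,8]:
  i=0: ✗ (lhs fails at k=0 before rhs at j=1)
  i=1: ✗ (lhs fails at k=1 before rhs at j=2)
  i=2: ✓ (rhs at j=3; lhs holds on [2,2])
  i=3: ✓ (rhs at j=4; lhs holds on [3,3])
  i=4: ✗ (lhs fails at k=4 before rhs at j=5)
  i=5: ✗ (lhs fails at k=5 before rhs at j=6)
  i=6: ✗ (lhs fails at k=6 before rhs at j=7)
  i=7: ✗ (lhs fails at k=7 before rhs at j=9)
  i=8: ✗ (lhs fails at k=8 before rhs at j=9)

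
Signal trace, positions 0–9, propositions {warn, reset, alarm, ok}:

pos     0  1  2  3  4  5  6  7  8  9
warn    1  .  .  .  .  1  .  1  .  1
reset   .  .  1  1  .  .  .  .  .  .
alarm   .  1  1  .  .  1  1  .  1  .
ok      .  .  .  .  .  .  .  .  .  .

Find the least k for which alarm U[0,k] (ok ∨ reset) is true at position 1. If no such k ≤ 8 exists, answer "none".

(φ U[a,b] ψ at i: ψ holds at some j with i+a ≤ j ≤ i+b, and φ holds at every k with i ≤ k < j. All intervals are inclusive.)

Need earliest j ≥ 1 with (ok ∨ reset), and alarm at every k in [1,j-1].
  j=1: rhs fails.
  j=2: rhs holds; lhs holds on [1,1]. k = 1.

1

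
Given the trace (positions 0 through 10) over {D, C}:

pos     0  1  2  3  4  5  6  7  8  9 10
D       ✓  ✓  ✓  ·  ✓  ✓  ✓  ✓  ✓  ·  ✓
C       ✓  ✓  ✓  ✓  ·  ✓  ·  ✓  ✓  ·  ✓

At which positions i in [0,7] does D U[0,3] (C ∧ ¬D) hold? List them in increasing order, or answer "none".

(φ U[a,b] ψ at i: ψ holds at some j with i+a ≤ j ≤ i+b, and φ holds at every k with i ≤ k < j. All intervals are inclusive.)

Evaluate at each i in [0,7]:
  i=0: ✓ (rhs at j=3; lhs holds on [0,2])
  i=1: ✓ (rhs at j=3; lhs holds on [1,2])
  i=2: ✓ (rhs at j=3; lhs holds on [2,2])
  i=3: ✓ (rhs at j=3)
  i=4: ✗ (no rhs in [4,7])
  i=5: ✗ (no rhs in [5,8])
  i=6: ✗ (no rhs in [6,9])
  i=7: ✗ (no rhs in [7,10])

0, 1, 2, 3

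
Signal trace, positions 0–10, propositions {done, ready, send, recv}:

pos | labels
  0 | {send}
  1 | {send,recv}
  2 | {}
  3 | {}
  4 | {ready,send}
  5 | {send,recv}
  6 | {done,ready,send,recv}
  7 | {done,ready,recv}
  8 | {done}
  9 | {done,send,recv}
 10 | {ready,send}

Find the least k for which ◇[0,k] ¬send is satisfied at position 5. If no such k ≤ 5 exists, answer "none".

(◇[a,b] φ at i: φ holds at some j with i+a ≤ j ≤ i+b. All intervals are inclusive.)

2

Scan j = 5,6,… for ¬send:
  j=5: fails
  j=6: fails
  j=7: holds
First hit at j=7, so smallest k = 7-5 = 2.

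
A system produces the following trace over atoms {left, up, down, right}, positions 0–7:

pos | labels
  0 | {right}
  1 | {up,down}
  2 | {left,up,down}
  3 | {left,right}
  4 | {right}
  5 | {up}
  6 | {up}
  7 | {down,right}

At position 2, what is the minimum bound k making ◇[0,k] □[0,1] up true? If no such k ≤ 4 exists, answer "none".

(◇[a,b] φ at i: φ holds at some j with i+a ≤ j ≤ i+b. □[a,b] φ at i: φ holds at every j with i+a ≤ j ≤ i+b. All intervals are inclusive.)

Scan j = 2,3,… for □[0,1] up:
  j=2: fails
  j=3: fails
  j=4: fails
  j=5: holds
First hit at j=5, so smallest k = 5-2 = 3.

3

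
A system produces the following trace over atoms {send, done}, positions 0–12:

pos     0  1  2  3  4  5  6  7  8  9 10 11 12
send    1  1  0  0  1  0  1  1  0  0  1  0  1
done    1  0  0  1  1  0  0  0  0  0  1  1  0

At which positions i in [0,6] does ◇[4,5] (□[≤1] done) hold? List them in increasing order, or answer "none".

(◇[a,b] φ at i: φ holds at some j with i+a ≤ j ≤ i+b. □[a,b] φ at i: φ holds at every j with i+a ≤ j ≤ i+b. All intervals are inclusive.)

Evaluate at each i in [0,6]:
  i=0: ✗ (none in [4,5])
  i=1: ✗ (none in [5,6])
  i=2: ✗ (none in [6,7])
  i=3: ✗ (none in [7,8])
  i=4: ✗ (none in [8,9])
  i=5: ✓ (witness j=10)
  i=6: ✓ (witness j=10)

5, 6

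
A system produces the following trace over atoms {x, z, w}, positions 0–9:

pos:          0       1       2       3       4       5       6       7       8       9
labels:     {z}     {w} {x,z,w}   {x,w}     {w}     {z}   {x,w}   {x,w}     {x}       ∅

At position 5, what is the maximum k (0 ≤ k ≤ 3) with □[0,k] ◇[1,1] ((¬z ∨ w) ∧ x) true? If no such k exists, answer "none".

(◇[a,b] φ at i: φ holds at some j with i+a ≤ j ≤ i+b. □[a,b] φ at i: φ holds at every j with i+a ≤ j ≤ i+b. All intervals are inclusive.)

◇[1,1] ((¬z ∨ w) ∧ x) must hold from j=5 onward; find where it first fails.
  j=5: holds
  j=6: holds
  j=7: holds
  j=8: fails
Holds on [5,7], so largest k = 2.

2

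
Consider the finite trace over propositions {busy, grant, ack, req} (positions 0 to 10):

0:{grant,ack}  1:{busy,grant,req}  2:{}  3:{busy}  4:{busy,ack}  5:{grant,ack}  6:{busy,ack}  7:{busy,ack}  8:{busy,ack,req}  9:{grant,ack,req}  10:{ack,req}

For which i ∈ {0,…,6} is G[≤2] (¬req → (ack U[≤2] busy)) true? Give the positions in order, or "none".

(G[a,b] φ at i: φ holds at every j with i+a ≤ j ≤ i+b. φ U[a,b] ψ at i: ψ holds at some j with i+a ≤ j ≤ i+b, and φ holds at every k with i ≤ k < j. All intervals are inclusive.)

3, 4, 5, 6

Evaluate at each i in [0,6]:
  i=0: ✗ (fails at j=2)
  i=1: ✗ (fails at j=2)
  i=2: ✗ (fails at j=2)
  i=3: ✓ (all of [3,5])
  i=4: ✓ (all of [4,6])
  i=5: ✓ (all of [5,7])
  i=6: ✓ (all of [6,8])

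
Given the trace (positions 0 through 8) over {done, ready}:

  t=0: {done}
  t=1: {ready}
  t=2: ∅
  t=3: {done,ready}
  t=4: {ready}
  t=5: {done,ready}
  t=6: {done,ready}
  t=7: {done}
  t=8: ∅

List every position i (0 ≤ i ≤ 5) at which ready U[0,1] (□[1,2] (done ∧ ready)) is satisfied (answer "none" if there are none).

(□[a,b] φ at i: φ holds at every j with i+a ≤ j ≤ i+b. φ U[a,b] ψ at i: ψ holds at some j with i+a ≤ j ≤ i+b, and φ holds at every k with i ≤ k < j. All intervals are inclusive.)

Evaluate at each i in [0,5]:
  i=0: ✗ (no rhs in [0,1])
  i=1: ✗ (no rhs in [1,2])
  i=2: ✗ (no rhs in [2,3])
  i=3: ✓ (rhs at j=4; lhs holds on [3,3])
  i=4: ✓ (rhs at j=4)
  i=5: ✗ (no rhs in [5,6])

3, 4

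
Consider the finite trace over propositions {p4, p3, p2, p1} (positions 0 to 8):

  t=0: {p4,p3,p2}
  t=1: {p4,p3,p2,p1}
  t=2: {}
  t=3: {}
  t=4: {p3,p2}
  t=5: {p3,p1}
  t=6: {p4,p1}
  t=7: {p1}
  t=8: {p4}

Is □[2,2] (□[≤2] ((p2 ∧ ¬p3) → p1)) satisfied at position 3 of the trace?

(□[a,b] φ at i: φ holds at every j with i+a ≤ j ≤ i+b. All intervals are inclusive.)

Holds

Check □[≤2] ((p2 ∧ ¬p3) → p1) at every j in [5,5]:
  j=5: holds on [5,7]
All positions satisfy it → formula holds.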